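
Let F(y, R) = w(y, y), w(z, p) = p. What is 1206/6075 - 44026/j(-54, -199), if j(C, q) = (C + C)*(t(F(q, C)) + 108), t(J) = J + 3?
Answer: -526741/118800 ≈ -4.4338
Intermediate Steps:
F(y, R) = y
t(J) = 3 + J
j(C, q) = 2*C*(111 + q) (j(C, q) = (C + C)*((3 + q) + 108) = (2*C)*(111 + q) = 2*C*(111 + q))
1206/6075 - 44026/j(-54, -199) = 1206/6075 - 44026*(-1/(108*(111 - 199))) = 1206*(1/6075) - 44026/(2*(-54)*(-88)) = 134/675 - 44026/9504 = 134/675 - 44026*1/9504 = 134/675 - 22013/4752 = -526741/118800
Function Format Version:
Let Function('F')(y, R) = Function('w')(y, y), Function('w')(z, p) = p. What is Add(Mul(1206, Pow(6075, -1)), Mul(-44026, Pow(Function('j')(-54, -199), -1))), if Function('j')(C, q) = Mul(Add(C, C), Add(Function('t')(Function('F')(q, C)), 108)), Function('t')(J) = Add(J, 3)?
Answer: Rational(-526741, 118800) ≈ -4.4338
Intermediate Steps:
Function('F')(y, R) = y
Function('t')(J) = Add(3, J)
Function('j')(C, q) = Mul(2, C, Add(111, q)) (Function('j')(C, q) = Mul(Add(C, C), Add(Add(3, q), 108)) = Mul(Mul(2, C), Add(111, q)) = Mul(2, C, Add(111, q)))
Add(Mul(1206, Pow(6075, -1)), Mul(-44026, Pow(Function('j')(-54, -199), -1))) = Add(Mul(1206, Pow(6075, -1)), Mul(-44026, Pow(Mul(2, -54, Add(111, -199)), -1))) = Add(Mul(1206, Rational(1, 6075)), Mul(-44026, Pow(Mul(2, -54, -88), -1))) = Add(Rational(134, 675), Mul(-44026, Pow(9504, -1))) = Add(Rational(134, 675), Mul(-44026, Rational(1, 9504))) = Add(Rational(134, 675), Rational(-22013, 4752)) = Rational(-526741, 118800)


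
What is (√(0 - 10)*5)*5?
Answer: 25*I*√10 ≈ 79.057*I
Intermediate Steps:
(√(0 - 10)*5)*5 = (√(-10)*5)*5 = ((I*√10)*5)*5 = (5*I*√10)*5 = 25*I*√10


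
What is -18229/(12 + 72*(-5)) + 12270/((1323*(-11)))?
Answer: 29001853/562716 ≈ 51.539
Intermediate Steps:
-18229/(12 + 72*(-5)) + 12270/((1323*(-11))) = -18229/(12 - 360) + 12270/(-14553) = -18229/(-348) + 12270*(-1/14553) = -18229*(-1/348) - 4090/4851 = 18229/348 - 4090/4851 = 29001853/562716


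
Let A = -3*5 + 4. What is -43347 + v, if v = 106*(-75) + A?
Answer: -51308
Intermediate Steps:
A = -11 (A = -15 + 4 = -11)
v = -7961 (v = 106*(-75) - 11 = -7950 - 11 = -7961)
-43347 + v = -43347 - 7961 = -51308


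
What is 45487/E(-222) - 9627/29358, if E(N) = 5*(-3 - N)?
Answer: 49069103/1190630 ≈ 41.213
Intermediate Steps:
E(N) = -15 - 5*N
45487/E(-222) - 9627/29358 = 45487/(-15 - 5*(-222)) - 9627/29358 = 45487/(-15 + 1110) - 9627*1/29358 = 45487/1095 - 3209/9786 = 49069103/1190630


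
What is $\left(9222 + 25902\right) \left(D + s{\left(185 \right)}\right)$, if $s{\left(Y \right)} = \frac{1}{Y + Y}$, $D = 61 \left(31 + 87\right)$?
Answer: $\frac{46772189682}{185} \approx 2.5282 \cdot 10^{8}$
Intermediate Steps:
$D = 7198$ ($D = 61 \cdot 118 = 7198$)
$s{\left(Y \right)} = \frac{1}{2 Y}$
$\left(9222 + 25902\right) \left(D + s{\left(185 \right)}\right) = \left(9222 + 25902\right) \left(7198 + \frac{1}{2 \cdot 185}\right) = 35124 \left(7198 + \frac{1}{2} \cdot \frac{1}{185}\right) = 35124 \left(7198 + \frac{1}{370}\right) = 35124 \cdot \frac{2663261}{370} = \frac{46772189682}{185}$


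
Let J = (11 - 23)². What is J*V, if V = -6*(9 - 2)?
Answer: -6048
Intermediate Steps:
V = -42 (V = -6*7 = -42)
J = 144 (J = (-12)² = 144)
J*V = 144*(-42) = -6048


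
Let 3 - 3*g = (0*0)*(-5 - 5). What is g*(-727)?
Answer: -727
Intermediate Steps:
g = 1 (g = 1 - 0*0*(-5 - 5)/3 = 1 - 0*(-10) = 1 - ⅓*0 = 1 + 0 = 1)
g*(-727) = 1*(-727) = -727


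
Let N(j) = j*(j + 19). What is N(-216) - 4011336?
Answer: -3968784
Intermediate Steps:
N(j) = j*(19 + j)
N(-216) - 4011336 = -216*(19 - 216) - 4011336 = -216*(-197) - 4011336 = 42552 - 4011336 = -3968784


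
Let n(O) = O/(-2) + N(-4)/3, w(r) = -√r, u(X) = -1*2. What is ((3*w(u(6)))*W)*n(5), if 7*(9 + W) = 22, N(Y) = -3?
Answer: -123*I*√2/2 ≈ -86.974*I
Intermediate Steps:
u(X) = -2
n(O) = -1 - O/2 (n(O) = O/(-2) - 3/3 = O*(-½) - 3*⅓ = -O/2 - 1 = -1 - O/2)
W = -41/7 (W = -9 + (⅐)*22 = -9 + 22/7 = -41/7 ≈ -5.8571)
((3*w(u(6)))*W)*n(5) = ((3*(-√(-2)))*(-41/7))*(-1 - ½*5) = ((3*(-I*√2))*(-41/7))*(-1 - 5/2) = ((3*(-I*√2))*(-41/7))*(-7/2) = (-3*I*√2*(-41/7))*(-7/2) = (123*I*√2/7)*(-7/2) = -123*I*√2/2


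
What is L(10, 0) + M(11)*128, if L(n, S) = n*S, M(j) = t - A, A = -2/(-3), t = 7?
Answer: 2432/3 ≈ 810.67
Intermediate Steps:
A = ⅔ (A = -2*(-⅓) = ⅔ ≈ 0.66667)
M(j) = 19/3 (M(j) = 7 - 1*⅔ = 7 - ⅔ = 19/3)
L(n, S) = S*n
L(10, 0) + M(11)*128 = 0*10 + (19/3)*128 = 0 + 2432/3 = 2432/3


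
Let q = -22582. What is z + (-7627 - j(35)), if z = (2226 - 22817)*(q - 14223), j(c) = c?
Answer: 757844093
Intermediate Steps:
z = 757851755 (z = (2226 - 22817)*(-22582 - 14223) = -20591*(-36805) = 757851755)
z + (-7627 - j(35)) = 757851755 + (-7627 - 1*35) = 757851755 + (-7627 - 35) = 757851755 - 7662 = 757844093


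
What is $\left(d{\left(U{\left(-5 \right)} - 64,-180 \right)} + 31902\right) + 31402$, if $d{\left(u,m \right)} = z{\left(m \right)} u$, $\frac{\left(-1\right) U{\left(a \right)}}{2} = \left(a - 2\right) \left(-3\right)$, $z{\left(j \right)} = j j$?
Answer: $-3371096$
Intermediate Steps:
$z{\left(j \right)} = j^{2}$
$U{\left(a \right)} = -12 + 6 a$ ($U{\left(a \right)} = - 2 \left(a - 2\right) \left(-3\right) = - 2 \left(-2 + a\right) \left(-3\right) = - 2 \left(6 - 3 a\right) = -12 + 6 a$)
$d{\left(u,m \right)} = u m^{2}$ ($d{\left(u,m \right)} = m^{2} u = u m^{2}$)
$\left(d{\left(U{\left(-5 \right)} - 64,-180 \right)} + 31902\right) + 31402 = \left(\left(\left(-12 + 6 \left(-5\right)\right) - 64\right) \left(-180\right)^{2} + 31902\right) + 31402 = \left(\left(\left(-12 - 30\right) - 64\right) 32400 + 31902\right) + 31402 = \left(\left(-42 - 64\right) 32400 + 31902\right) + 31402 = \left(\left(-106\right) 32400 + 31902\right) + 31402 = \left(-3434400 + 31902\right) + 31402 = -3402498 + 31402 = -3371096$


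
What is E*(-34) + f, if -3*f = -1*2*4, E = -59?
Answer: 6026/3 ≈ 2008.7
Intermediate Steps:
f = 8/3 (f = -(-1*2)*4/3 = -(-2)*4/3 = -⅓*(-8) = 8/3 ≈ 2.6667)
E*(-34) + f = -59*(-34) + 8/3 = 2006 + 8/3 = 6026/3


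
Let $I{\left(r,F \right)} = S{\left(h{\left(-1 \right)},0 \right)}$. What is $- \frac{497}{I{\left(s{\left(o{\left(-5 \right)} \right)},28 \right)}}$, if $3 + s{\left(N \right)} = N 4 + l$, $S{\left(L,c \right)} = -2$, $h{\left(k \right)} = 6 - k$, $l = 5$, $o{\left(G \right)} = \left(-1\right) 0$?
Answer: $\frac{497}{2} \approx 248.5$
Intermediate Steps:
$o{\left(G \right)} = 0$
$s{\left(N \right)} = 2 + 4 N$ ($s{\left(N \right)} = -3 + \left(N 4 + 5\right) = -3 + \left(4 N + 5\right) = -3 + \left(5 + 4 N\right) = 2 + 4 N$)
$I{\left(r,F \right)} = -2$
$- \frac{497}{I{\left(s{\left(o{\left(-5 \right)} \right)},28 \right)}} = - \frac{497}{-2} = \left(-497\right) \left(- \frac{1}{2}\right) = \frac{497}{2}$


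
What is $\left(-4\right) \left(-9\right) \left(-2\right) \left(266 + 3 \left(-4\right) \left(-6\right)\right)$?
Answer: $-24336$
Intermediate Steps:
$\left(-4\right) \left(-9\right) \left(-2\right) \left(266 + 3 \left(-4\right) \left(-6\right)\right) = 36 \left(-2\right) \left(266 - -72\right) = - 72 \left(266 + 72\right) = \left(-72\right) 338 = -24336$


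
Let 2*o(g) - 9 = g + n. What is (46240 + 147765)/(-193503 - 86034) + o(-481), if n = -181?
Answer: -182925671/559074 ≈ -327.19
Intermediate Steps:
o(g) = -86 + g/2 (o(g) = 9/2 + (g - 181)/2 = 9/2 + (-181 + g)/2 = 9/2 + (-181/2 + g/2) = -86 + g/2)
(46240 + 147765)/(-193503 - 86034) + o(-481) = (46240 + 147765)/(-193503 - 86034) + (-86 + (1/2)*(-481)) = 194005/(-279537) + (-86 - 481/2) = 194005*(-1/279537) - 653/2 = -194005/279537 - 653/2 = -182925671/559074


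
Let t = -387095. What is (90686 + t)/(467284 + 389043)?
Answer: -296409/856327 ≈ -0.34614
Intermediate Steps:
(90686 + t)/(467284 + 389043) = (90686 - 387095)/(467284 + 389043) = -296409/856327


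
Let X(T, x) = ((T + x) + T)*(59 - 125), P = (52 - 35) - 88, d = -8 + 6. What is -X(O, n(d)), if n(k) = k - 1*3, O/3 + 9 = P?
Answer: -32010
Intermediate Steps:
d = -2
P = -71 (P = 17 - 88 = -71)
O = -240 (O = -27 + 3*(-71) = -27 - 213 = -240)
n(k) = -3 + k (n(k) = k - 3 = -3 + k)
X(T, x) = -132*T - 66*x (X(T, x) = (x + 2*T)*(-66) = -132*T - 66*x)
-X(O, n(d)) = -(-132*(-240) - 66*(-3 - 2)) = -(31680 - 66*(-5)) = -(31680 + 330) = -1*32010 = -32010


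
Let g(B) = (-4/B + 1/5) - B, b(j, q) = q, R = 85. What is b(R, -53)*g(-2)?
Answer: -1113/5 ≈ -222.60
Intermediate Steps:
g(B) = ⅕ - B - 4/B (g(B) = (-4/B + 1*(⅕)) - B = (-4/B + ⅕) - B = (⅕ - 4/B) - B = ⅕ - B - 4/B)
b(R, -53)*g(-2) = -53*(⅕ - 1*(-2) - 4/(-2)) = -53*(⅕ + 2 - 4*(-½)) = -53*(⅕ + 2 + 2) = -53*21/5 = -1113/5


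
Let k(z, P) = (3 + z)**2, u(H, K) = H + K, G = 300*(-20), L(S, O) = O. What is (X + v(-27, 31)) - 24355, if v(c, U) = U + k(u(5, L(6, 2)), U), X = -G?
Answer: -18224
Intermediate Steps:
G = -6000
X = 6000 (X = -1*(-6000) = 6000)
v(c, U) = 100 + U (v(c, U) = U + (3 + (5 + 2))**2 = U + (3 + 7)**2 = U + 10**2 = U + 100 = 100 + U)
(X + v(-27, 31)) - 24355 = (6000 + (100 + 31)) - 24355 = (6000 + 131) - 24355 = 6131 - 24355 = -18224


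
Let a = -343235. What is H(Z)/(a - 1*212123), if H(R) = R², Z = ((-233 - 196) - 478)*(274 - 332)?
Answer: -1383695618/277679 ≈ -4983.1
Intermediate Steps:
Z = 52606 (Z = (-429 - 478)*(-58) = -907*(-58) = 52606)
H(Z)/(a - 1*212123) = 52606²/(-343235 - 1*212123) = 2767391236/(-343235 - 212123) = 2767391236/(-555358) = 2767391236*(-1/555358) = -1383695618/277679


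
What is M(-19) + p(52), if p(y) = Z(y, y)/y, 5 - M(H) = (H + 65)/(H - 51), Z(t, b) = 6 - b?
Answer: 4343/910 ≈ 4.7725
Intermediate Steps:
M(H) = 5 - (65 + H)/(-51 + H) (M(H) = 5 - (H + 65)/(H - 51) = 5 - (65 + H)/(-51 + H))
p(y) = (6 - y)/y
M(-19) + p(52) = 4*(-80 - 19)/(-51 - 19) + (6 - 1*52)/52 = 4*(-99)/(-70) + (6 - 52)/52 = 4*(-1/70)*(-99) + (1/52)*(-46) = 198/35 - 23/26 = 4343/910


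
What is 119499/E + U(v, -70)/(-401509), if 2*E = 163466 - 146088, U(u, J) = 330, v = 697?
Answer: 47977056621/3488711701 ≈ 13.752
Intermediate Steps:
E = 8689 (E = (163466 - 146088)/2 = (½)*17378 = 8689)
119499/E + U(v, -70)/(-401509) = 119499/8689 + 330/(-401509) = 119499*(1/8689) + 330*(-1/401509) = 119499/8689 - 330/401509 = 47977056621/3488711701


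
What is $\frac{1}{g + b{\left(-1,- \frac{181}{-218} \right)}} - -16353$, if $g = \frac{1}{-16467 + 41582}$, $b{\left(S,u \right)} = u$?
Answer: $\frac{74346752719}{4546033} \approx 16354.0$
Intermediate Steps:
$g = \frac{1}{25115} \approx 3.9817 \cdot 10^{-5}$
$\frac{1}{g + b{\left(-1,- \frac{181}{-218} \right)}} - -16353 = \frac{1}{\frac{1}{25115} - \frac{181}{-218}} - -16353 = \frac{1}{\frac{1}{25115} - - \frac{181}{218}} + 16353 = \frac{1}{\frac{1}{25115} + \frac{181}{218}} + 16353 = \frac{1}{\frac{4546033}{5475070}} + 16353 = \frac{5475070}{4546033} + 16353 = \frac{74346752719}{4546033}$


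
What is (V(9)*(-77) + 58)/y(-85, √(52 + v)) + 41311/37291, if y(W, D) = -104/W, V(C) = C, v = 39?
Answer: -2008485381/3878264 ≈ -517.88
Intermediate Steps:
(V(9)*(-77) + 58)/y(-85, √(52 + v)) + 41311/37291 = (9*(-77) + 58)/((-104/(-85))) + 41311/37291 = (-693 + 58)/((-104*(-1/85))) + 41311*(1/37291) = -635/104/85 + 41311/37291 = -635*85/104 + 41311/37291 = -53975/104 + 41311/37291 = -2008485381/3878264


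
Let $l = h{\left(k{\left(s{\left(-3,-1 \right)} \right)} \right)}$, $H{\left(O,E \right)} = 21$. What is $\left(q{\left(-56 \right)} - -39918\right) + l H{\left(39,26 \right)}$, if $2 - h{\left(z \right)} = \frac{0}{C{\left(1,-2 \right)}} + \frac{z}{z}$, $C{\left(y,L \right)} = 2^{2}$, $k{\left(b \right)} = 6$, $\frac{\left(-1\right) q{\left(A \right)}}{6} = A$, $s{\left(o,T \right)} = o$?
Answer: $40275$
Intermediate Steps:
$q{\left(A \right)} = - 6 A$
$C{\left(y,L \right)} = 4$
$h{\left(z \right)} = 1$ ($h{\left(z \right)} = 2 - \left(\frac{0}{4} + \frac{z}{z}\right) = 2 - \left(0 \cdot \frac{1}{4} + 1\right) = 2 - \left(0 + 1\right) = 2 - 1 = 1$)
$l = 1$
$\left(q{\left(-56 \right)} - -39918\right) + l H{\left(39,26 \right)} = \left(\left(-6\right) \left(-56\right) - -39918\right) + 1 \cdot 21 = \left(336 + 39918\right) + 21 = 40254 + 21 = 40275$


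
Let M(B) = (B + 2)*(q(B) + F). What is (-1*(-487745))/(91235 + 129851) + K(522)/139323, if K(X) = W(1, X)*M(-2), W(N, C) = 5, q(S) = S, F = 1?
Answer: 487745/221086 ≈ 2.2061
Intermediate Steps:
M(B) = (1 + B)*(2 + B) (M(B) = (B + 2)*(B + 1) = (2 + B)*(1 + B) = (1 + B)*(2 + B))
K(X) = 0 (K(X) = 5*(2 + (-2)**2 + 3*(-2)) = 5*(2 + 4 - 6) = 5*0 = 0)
(-1*(-487745))/(91235 + 129851) + K(522)/139323 = (-1*(-487745))/(91235 + 129851) + 0/139323 = 487745/221086 + 0*(1/139323) = 487745*(1/221086) + 0 = 487745/221086 + 0 = 487745/221086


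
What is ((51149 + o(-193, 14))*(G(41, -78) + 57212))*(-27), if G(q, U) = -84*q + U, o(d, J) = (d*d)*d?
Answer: 10347325574040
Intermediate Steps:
o(d, J) = d³ (o(d, J) = d²*d = d³)
G(q, U) = U - 84*q
((51149 + o(-193, 14))*(G(41, -78) + 57212))*(-27) = ((51149 + (-193)³)*((-78 - 84*41) + 57212))*(-27) = ((51149 - 7189057)*((-78 - 3444) + 57212))*(-27) = -7137908*(-3522 + 57212)*(-27) = -7137908*53690*(-27) = -383234280520*(-27) = 10347325574040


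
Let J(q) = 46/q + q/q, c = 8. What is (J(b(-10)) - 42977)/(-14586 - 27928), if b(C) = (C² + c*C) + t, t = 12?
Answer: 687593/680224 ≈ 1.0108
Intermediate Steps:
b(C) = 12 + C² + 8*C (b(C) = (C² + 8*C) + 12 = 12 + C² + 8*C)
J(q) = 1 + 46/q (J(q) = 46/q + 1 = 1 + 46/q)
(J(b(-10)) - 42977)/(-14586 - 27928) = ((46 + (12 + (-10)² + 8*(-10)))/(12 + (-10)² + 8*(-10)) - 42977)/(-14586 - 27928) = ((46 + (12 + 100 - 80))/(12 + 100 - 80) - 42977)/(-42514) = ((46 + 32)/32 - 42977)*(-1/42514) = ((1/32)*78 - 42977)*(-1/42514) = (39/16 - 42977)*(-1/42514) = -687593/16*(-1/42514) = 687593/680224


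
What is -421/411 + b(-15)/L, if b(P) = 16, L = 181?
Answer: -69625/74391 ≈ -0.93593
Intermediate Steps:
-421/411 + b(-15)/L = -421/411 + 16/181 = -69625/74391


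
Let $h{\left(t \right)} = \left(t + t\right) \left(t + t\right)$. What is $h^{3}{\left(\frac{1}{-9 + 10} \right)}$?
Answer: $64$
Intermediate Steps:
$h{\left(t \right)} = 4 t^{2}$ ($h{\left(t \right)} = 2 t 2 t = 4 t^{2}$)
$h^{3}{\left(\frac{1}{-9 + 10} \right)} = \left(4 \left(\frac{1}{-9 + 10}\right)^{2}\right)^{3} = \left(4 \left(1^{-1}\right)^{2}\right)^{3} = \left(4 \cdot 1^{2}\right)^{3} = \left(4 \cdot 1\right)^{3} = 4^{3} = 64$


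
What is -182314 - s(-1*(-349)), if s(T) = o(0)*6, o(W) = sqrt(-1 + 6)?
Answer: -182314 - 6*sqrt(5) ≈ -1.8233e+5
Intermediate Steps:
o(W) = sqrt(5)
s(T) = 6*sqrt(5) (s(T) = sqrt(5)*6 = 6*sqrt(5))
-182314 - s(-1*(-349)) = -182314 - 6*sqrt(5)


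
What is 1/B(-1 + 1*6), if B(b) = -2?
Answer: -1/2 ≈ -0.50000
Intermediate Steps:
1/B(-1 + 1*6) = 1/(-2) = -1/2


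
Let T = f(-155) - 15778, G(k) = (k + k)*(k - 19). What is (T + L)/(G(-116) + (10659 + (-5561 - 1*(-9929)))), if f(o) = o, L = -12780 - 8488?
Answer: -37201/46347 ≈ -0.80266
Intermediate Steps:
L = -21268
G(k) = 2*k*(-19 + k) (G(k) = (2*k)*(-19 + k) = 2*k*(-19 + k))
T = -15933 (T = -155 - 15778 = -15933)
(T + L)/(G(-116) + (10659 + (-5561 - 1*(-9929)))) = (-15933 - 21268)/(2*(-116)*(-19 - 116) + (10659 + (-5561 - 1*(-9929)))) = -37201/(2*(-116)*(-135) + (10659 + (-5561 + 9929))) = -37201/(31320 + (10659 + 4368)) = -37201/(31320 + 15027) = -37201/46347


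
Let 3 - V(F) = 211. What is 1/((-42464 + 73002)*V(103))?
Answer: -1/6351904 ≈ -1.5743e-7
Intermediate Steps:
V(F) = -208 (V(F) = 3 - 1*211 = 3 - 211 = -208)
1/((-42464 + 73002)*V(103)) = 1/((-42464 + 73002)*(-208)) = -1/208/30538 = (1/30538)*(-1/208) = -1/6351904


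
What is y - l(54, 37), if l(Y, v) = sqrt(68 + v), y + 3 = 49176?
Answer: 49173 - sqrt(105) ≈ 49163.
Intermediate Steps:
y = 49173 (y = -3 + 49176 = 49173)
y - l(54, 37) = 49173 - sqrt(68 + 37) = 49173 - sqrt(105)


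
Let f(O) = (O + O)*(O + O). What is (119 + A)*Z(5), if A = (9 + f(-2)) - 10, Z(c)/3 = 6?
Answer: 2412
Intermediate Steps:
f(O) = 4*O² (f(O) = (2*O)*(2*O) = 4*O²)
Z(c) = 18 (Z(c) = 3*6 = 18)
A = 15 (A = (9 + 4*(-2)²) - 10 = (9 + 4*4) - 10 = (9 + 16) - 10 = 25 - 10 = 15)
(119 + A)*Z(5) = (119 + 15)*18 = 134*18 = 2412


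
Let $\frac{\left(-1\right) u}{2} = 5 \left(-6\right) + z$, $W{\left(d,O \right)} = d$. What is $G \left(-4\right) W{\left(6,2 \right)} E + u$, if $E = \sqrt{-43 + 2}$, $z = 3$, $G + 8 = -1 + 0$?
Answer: $54 + 216 i \sqrt{41} \approx 54.0 + 1383.1 i$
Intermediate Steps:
$G = -9$ ($G = -8 + \left(-1 + 0\right) = -8 - 1 = -9$)
$u = 54$ ($u = - 2 \left(5 \left(-6\right) + 3\right) = - 2 \left(-30 + 3\right) = \left(-2\right) \left(-27\right) = 54$)
$E = i \sqrt{41}$ ($E = \sqrt{-41} = i \sqrt{41} \approx 6.4031 i$)
$G \left(-4\right) W{\left(6,2 \right)} E + u = \left(-9\right) \left(-4\right) 6 i \sqrt{41} + 54 = 36 \cdot 6 i \sqrt{41} + 54 = 216 i \sqrt{41} + 54 = 54 + 216 i \sqrt{41}$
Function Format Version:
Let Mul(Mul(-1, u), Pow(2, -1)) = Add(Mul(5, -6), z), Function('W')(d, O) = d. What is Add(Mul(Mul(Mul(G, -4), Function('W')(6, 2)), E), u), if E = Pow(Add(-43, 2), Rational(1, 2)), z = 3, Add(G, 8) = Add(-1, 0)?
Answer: Add(54, Mul(216, I, Pow(41, Rational(1, 2)))) ≈ Add(54.000, Mul(1383.1, I))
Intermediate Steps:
G = -9 (G = Add(-8, Add(-1, 0)) = Add(-8, -1) = -9)
u = 54 (u = Mul(-2, Add(Mul(5, -6), 3)) = Mul(-2, Add(-30, 3)) = Mul(-2, -27) = 54)
E = Mul(I, Pow(41, Rational(1, 2))) (E = Pow(-41, Rational(1, 2)) = Mul(I, Pow(41, Rational(1, 2))) ≈ Mul(6.4031, I))
Add(Mul(Mul(Mul(G, -4), Function('W')(6, 2)), E), u) = Add(Mul(Mul(Mul(-9, -4), 6), Mul(I, Pow(41, Rational(1, 2)))), 54) = Add(Mul(Mul(36, 6), Mul(I, Pow(41, Rational(1, 2)))), 54) = Add(Mul(216, Mul(I, Pow(41, Rational(1, 2)))), 54) = Add(Mul(216, I, Pow(41, Rational(1, 2))), 54) = Add(54, Mul(216, I, Pow(41, Rational(1, 2))))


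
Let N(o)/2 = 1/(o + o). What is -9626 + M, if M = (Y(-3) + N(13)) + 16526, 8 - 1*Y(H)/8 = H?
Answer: 90845/13 ≈ 6988.1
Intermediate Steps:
N(o) = 1/o (N(o) = 2/(o + o) = 2/((2*o)) = 2*(1/(2*o)) = 1/o)
Y(H) = 64 - 8*H
M = 215983/13 (M = ((64 - 8*(-3)) + 1/13) + 16526 = ((64 + 24) + 1/13) + 16526 = (88 + 1/13) + 16526 = 1145/13 + 16526 = 215983/13 ≈ 16614.)
-9626 + M = -9626 + 215983/13 = 90845/13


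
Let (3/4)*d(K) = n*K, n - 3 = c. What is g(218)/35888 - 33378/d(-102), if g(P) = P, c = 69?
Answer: 12500045/3660576 ≈ 3.4148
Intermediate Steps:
n = 72 (n = 3 + 69 = 72)
d(K) = 96*K (d(K) = 4*(72*K)/3 = 96*K)
g(218)/35888 - 33378/d(-102) = 218/35888 - 33378/(96*(-102)) = 218*(1/35888) - 33378/(-9792) = 109/17944 - 33378*(-1/9792) = 109/17944 + 5563/1632 = 12500045/3660576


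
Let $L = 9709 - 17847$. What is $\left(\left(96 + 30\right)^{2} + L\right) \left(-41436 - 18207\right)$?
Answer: $-461517534$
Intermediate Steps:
$L = -8138$
$\left(\left(96 + 30\right)^{2} + L\right) \left(-41436 - 18207\right) = \left(\left(96 + 30\right)^{2} - 8138\right) \left(-41436 - 18207\right) = \left(126^{2} - 8138\right) \left(-59643\right) = \left(15876 - 8138\right) \left(-59643\right) = 7738 \left(-59643\right) = -461517534$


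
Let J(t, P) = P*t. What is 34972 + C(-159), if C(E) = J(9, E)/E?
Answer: 34981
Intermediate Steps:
C(E) = 9 (C(E) = (E*9)/E = (9*E)/E = 9)
34972 + C(-159) = 34972 + 9 = 34981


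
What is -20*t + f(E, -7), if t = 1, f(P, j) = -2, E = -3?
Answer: -22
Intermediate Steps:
-20*t + f(E, -7) = -20*1 - 2 = -20 - 2 = -22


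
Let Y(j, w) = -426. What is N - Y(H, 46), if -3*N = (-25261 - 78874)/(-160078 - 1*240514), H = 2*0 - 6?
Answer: 511852441/1201776 ≈ 425.91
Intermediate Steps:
H = -6 (H = 0 - 6 = -6)
N = -104135/1201776 (N = -(-25261 - 78874)/(3*(-160078 - 1*240514)) = -(-104135)/(3*(-160078 - 240514)) = -(-104135)/(3*(-400592)) = -(-104135)*(-1)/(3*400592) = -⅓*104135/400592 = -104135/1201776 ≈ -0.086651)
N - Y(H, 46) = -104135/1201776 - 1*(-426) = -104135/1201776 + 426 = 511852441/1201776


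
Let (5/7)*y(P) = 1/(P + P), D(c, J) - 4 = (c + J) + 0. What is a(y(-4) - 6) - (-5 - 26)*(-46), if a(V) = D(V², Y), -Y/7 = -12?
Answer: -2079791/1600 ≈ -1299.9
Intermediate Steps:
Y = 84 (Y = -7*(-12) = 84)
D(c, J) = 4 + J + c (D(c, J) = 4 + ((c + J) + 0) = 4 + ((J + c) + 0) = 4 + (J + c) = 4 + J + c)
y(P) = 7/(10*P) (y(P) = 7/(5*(P + P)) = 7/(5*((2*P))) = 7*(1/(2*P))/5 = 7/(10*P))
a(V) = 88 + V² (a(V) = 4 + 84 + V² = 88 + V²)
a(y(-4) - 6) - (-5 - 26)*(-46) = (88 + ((7/10)/(-4) - 6)²) - (-5 - 26)*(-46) = (88 + ((7/10)*(-¼) - 6)²) - (-31)*(-46) = (88 + (-7/40 - 6)²) - 1*1426 = (88 + (-247/40)²) - 1426 = (88 + 61009/1600) - 1426 = 201809/1600 - 1426 = -2079791/1600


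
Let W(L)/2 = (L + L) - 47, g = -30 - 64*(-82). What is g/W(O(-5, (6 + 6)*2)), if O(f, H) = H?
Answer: 2609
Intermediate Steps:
g = 5218 (g = -30 + 5248 = 5218)
W(L) = -94 + 4*L (W(L) = 2*((L + L) - 47) = 2*(2*L - 47) = 2*(-47 + 2*L) = -94 + 4*L)
g/W(O(-5, (6 + 6)*2)) = 5218/(-94 + 4*((6 + 6)*2)) = 5218/(-94 + 4*(12*2)) = 5218/(-94 + 4*24) = 5218/(-94 + 96) = 5218/2 = 5218*(½) = 2609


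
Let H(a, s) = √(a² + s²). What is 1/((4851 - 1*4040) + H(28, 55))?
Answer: 811/653912 - √3809/653912 ≈ 0.0011458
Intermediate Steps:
1/((4851 - 1*4040) + H(28, 55)) = 1/((4851 - 1*4040) + √(28² + 55²)) = 1/((4851 - 4040) + √(784 + 3025)) = 1/(811 + √3809)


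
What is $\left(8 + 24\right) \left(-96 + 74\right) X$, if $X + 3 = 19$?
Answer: $-11264$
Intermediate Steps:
$X = 16$ ($X = -3 + 19 = 16$)
$\left(8 + 24\right) \left(-96 + 74\right) X = \left(8 + 24\right) \left(-96 + 74\right) 16 = 32 \left(-22\right) 16 = \left(-704\right) 16 = -11264$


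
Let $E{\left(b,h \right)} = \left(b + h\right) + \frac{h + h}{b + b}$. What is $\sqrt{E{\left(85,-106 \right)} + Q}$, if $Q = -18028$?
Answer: $\frac{i \sqrt{130413035}}{85} \approx 134.35 i$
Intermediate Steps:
$E{\left(b,h \right)} = b + h + \frac{h}{b}$ ($E{\left(b,h \right)} = \left(b + h\right) + \frac{2 h}{2 b} = \left(b + h\right) + 2 h \frac{1}{2 b} = \left(b + h\right) + \frac{h}{b} = b + h + \frac{h}{b}$)
$\sqrt{E{\left(85,-106 \right)} + Q} = \sqrt{\left(85 - 106 - \frac{106}{85}\right) - 18028} = \sqrt{- \frac{1891}{85} - 18028} = \sqrt{- \frac{1534271}{85}} = \frac{i \sqrt{130413035}}{85}$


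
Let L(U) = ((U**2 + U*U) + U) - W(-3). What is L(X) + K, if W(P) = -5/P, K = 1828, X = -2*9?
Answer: 7369/3 ≈ 2456.3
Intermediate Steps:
X = -18
L(U) = -5/3 + U + 2*U**2 (L(U) = ((U**2 + U*U) + U) - (-5)/(-3) = ((U**2 + U**2) + U) - (-5)*(-1)/3 = (2*U**2 + U) - 1*5/3 = (U + 2*U**2) - 5/3 = -5/3 + U + 2*U**2)
L(X) + K = (-5/3 - 18 + 2*(-18)**2) + 1828 = (-5/3 - 18 + 2*324) + 1828 = (-5/3 - 18 + 648) + 1828 = 1885/3 + 1828 = 7369/3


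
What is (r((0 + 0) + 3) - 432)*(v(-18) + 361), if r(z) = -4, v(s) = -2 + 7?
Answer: -159576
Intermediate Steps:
v(s) = 5
(r((0 + 0) + 3) - 432)*(v(-18) + 361) = (-4 - 432)*(5 + 361) = -436*366 = -159576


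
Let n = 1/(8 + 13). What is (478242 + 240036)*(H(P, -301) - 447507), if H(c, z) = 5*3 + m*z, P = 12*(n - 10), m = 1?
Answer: -321639860454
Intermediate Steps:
n = 1/21 ≈ 0.047619
P = -836/7 (P = 12*(1/21 - 10) = 12*(-209/21) = -836/7 ≈ -119.43)
H(c, z) = 15 + z (H(c, z) = 5*3 + 1*z = 15 + z)
(478242 + 240036)*(H(P, -301) - 447507) = (478242 + 240036)*((15 - 301) - 447507) = 718278*(-286 - 447507) = 718278*(-447793) = -321639860454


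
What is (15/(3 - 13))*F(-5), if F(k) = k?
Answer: 15/2 ≈ 7.5000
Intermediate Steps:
(15/(3 - 13))*F(-5) = (15/(3 - 13))*(-5) = (15/(-10))*(-5) = -⅒*15*(-5) = -3/2*(-5) = 15/2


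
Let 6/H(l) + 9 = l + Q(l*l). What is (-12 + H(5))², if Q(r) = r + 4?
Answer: 86436/625 ≈ 138.30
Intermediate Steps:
Q(r) = 4 + r
H(l) = 6/(-5 + l + l²) (H(l) = 6/(-9 + (l + (4 + l*l))) = 6/(-9 + (l + (4 + l²))) = 6/(-9 + (4 + l + l²)) = 6/(-5 + l + l²))
(-12 + H(5))² = (-12 + 6/(-5 + 5 + 5²))² = (-12 + 6/(-5 + 5 + 25))² = (-12 + 6/25)² = (-294/25)² = 86436/625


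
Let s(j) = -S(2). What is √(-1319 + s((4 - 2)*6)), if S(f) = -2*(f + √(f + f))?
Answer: I*√1311 ≈ 36.208*I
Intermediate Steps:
S(f) = -2*f - 2*√2*√f (S(f) = -2*(f + √(2*f)) = -2*(f + √2*√f) = -2*f - 2*√2*√f)
s(j) = 8 (s(j) = -(-2*2 - 2*√2*√2) = -(-4 - 4) = -1*(-8) = 8)
√(-1319 + s((4 - 2)*6)) = √(-1319 + 8) = √(-1311) = I*√1311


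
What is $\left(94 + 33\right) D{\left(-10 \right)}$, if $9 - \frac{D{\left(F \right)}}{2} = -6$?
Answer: $3810$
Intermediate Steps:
$D{\left(F \right)} = 30$ ($D{\left(F \right)} = 18 - -12 = 18 + 12 = 30$)
$\left(94 + 33\right) D{\left(-10 \right)} = \left(94 + 33\right) 30 = 127 \cdot 30 = 3810$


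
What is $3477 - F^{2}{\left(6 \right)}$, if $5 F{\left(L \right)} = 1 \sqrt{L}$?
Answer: $\frac{86919}{25} \approx 3476.8$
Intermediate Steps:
$F{\left(L \right)} = \frac{\sqrt{L}}{5}$ ($F{\left(L \right)} = \frac{1 \sqrt{L}}{5} = \frac{\sqrt{L}}{5}$)
$3477 - F^{2}{\left(6 \right)} = 3477 - \left(\frac{\sqrt{6}}{5}\right)^{2} = 3477 - \frac{6}{25} = \frac{86919}{25}$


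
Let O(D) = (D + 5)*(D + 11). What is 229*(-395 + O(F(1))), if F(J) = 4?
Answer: -59540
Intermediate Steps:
O(D) = (5 + D)*(11 + D)
229*(-395 + O(F(1))) = 229*(-395 + (55 + 4**2 + 16*4)) = 229*(-395 + (55 + 16 + 64)) = 229*(-395 + 135) = 229*(-260) = -59540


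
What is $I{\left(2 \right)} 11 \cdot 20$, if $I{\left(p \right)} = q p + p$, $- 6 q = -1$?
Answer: $\frac{1540}{3} \approx 513.33$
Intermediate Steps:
$q = \frac{1}{6}$ ($q = \left(- \frac{1}{6}\right) \left(-1\right) = \frac{1}{6} \approx 0.16667$)
$I{\left(p \right)} = \frac{7 p}{6}$ ($I{\left(p \right)} = \frac{p}{6} + p = \frac{7 p}{6}$)
$I{\left(2 \right)} 11 \cdot 20 = \frac{7}{6} \cdot 2 \cdot 11 \cdot 20 = \frac{7}{3} \cdot 11 \cdot 20 = \frac{77}{3} \cdot 20 = \frac{1540}{3}$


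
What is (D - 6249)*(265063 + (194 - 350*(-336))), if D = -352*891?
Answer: -122468680017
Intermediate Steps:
D = -313632
(D - 6249)*(265063 + (194 - 350*(-336))) = (-313632 - 6249)*(265063 + (194 - 350*(-336))) = -319881*(265063 + (194 + 117600)) = -319881*(265063 + 117794) = -319881*382857 = -122468680017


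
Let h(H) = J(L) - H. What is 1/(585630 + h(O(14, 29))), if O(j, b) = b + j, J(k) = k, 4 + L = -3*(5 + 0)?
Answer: 1/585568 ≈ 1.7077e-6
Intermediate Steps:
L = -19 (L = -4 - 3*(5 + 0) = -4 - 3*5 = -4 - 15 = -19)
h(H) = -19 - H
1/(585630 + h(O(14, 29))) = 1/(585630 + (-19 - (29 + 14))) = 1/(585630 + (-19 - 1*43)) = 1/(585630 + (-19 - 43)) = 1/(585630 - 62) = 1/585568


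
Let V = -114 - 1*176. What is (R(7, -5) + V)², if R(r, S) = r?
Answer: 80089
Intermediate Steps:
V = -290 (V = -114 - 176 = -290)
(R(7, -5) + V)² = (7 - 290)² = (-283)² = 80089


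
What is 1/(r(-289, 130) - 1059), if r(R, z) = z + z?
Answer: -1/799 ≈ -0.0012516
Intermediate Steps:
r(R, z) = 2*z
1/(r(-289, 130) - 1059) = 1/(2*130 - 1059) = 1/(260 - 1059) = 1/(-799) = -1/799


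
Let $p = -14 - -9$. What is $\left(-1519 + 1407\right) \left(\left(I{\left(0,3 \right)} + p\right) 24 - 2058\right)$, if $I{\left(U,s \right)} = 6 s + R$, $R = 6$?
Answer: $179424$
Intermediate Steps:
$I{\left(U,s \right)} = 6 + 6 s$ ($I{\left(U,s \right)} = 6 s + 6 = 6 + 6 s$)
$p = -5$ ($p = -14 + 9 = -5$)
$\left(-1519 + 1407\right) \left(\left(I{\left(0,3 \right)} + p\right) 24 - 2058\right) = \left(-1519 + 1407\right) \left(\left(\left(6 + 6 \cdot 3\right) - 5\right) 24 - 2058\right) = - 112 \left(\left(\left(6 + 18\right) - 5\right) 24 - 2058\right) = - 112 \left(\left(24 - 5\right) 24 - 2058\right) = - 112 \left(19 \cdot 24 - 2058\right) = - 112 \left(456 - 2058\right) = \left(-112\right) \left(-1602\right) = 179424$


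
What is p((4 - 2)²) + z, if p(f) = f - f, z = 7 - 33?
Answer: -26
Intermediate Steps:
z = -26
p(f) = 0
p((4 - 2)²) + z = 0 - 26 = -26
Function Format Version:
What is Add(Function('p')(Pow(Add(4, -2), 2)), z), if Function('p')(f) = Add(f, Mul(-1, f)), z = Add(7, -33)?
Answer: -26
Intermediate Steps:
z = -26
Function('p')(f) = 0
Add(Function('p')(Pow(Add(4, -2), 2)), z) = Add(0, -26) = -26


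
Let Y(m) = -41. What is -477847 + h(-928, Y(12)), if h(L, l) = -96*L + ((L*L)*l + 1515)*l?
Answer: 1447199430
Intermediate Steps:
h(L, l) = -96*L + l*(1515 + l*L²) (h(L, l) = -96*L + (L²*l + 1515)*l = -96*L + (l*L² + 1515)*l = -96*L + (1515 + l*L²)*l = -96*L + l*(1515 + l*L²))
-477847 + h(-928, Y(12)) = -477847 + (-96*(-928) + 1515*(-41) + (-928)²*(-41)²) = -477847 + (89088 - 62115 + 861184*1681) = -477847 + (89088 - 62115 + 1447650304) = -477847 + 1447677277 = 1447199430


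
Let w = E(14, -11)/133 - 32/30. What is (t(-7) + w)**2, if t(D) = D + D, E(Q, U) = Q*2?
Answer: 17926756/81225 ≈ 220.70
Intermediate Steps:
E(Q, U) = 2*Q
t(D) = 2*D
w = -244/285 (w = (2*14)/133 - 32/30 = 28*(1/133) - 32*1/30 = 4/19 - 16/15 = -244/285 ≈ -0.85614)
(t(-7) + w)**2 = (2*(-7) - 244/285)**2 = (-14 - 244/285)**2 = (-4234/285)**2 = 17926756/81225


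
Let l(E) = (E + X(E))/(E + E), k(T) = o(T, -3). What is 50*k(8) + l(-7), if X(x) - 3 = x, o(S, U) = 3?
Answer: 2111/14 ≈ 150.79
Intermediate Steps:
k(T) = 3
X(x) = 3 + x
l(E) = (3 + 2*E)/(2*E) (l(E) = (E + (3 + E))/(E + E) = (3 + 2*E)/((2*E)) = (3 + 2*E)*(1/(2*E)) = (3 + 2*E)/(2*E))
50*k(8) + l(-7) = 50*3 + (3/2 - 7)/(-7) = 150 - 1/7*(-11/2) = 150 + 11/14 = 2111/14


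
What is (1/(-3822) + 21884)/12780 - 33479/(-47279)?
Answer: 5589733261153/2309350319640 ≈ 2.4205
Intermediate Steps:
(1/(-3822) + 21884)/12780 - 33479/(-47279) = (-1/3822 + 21884)*(1/12780) - 33479*(-1/47279) = (83640647/3822)*(1/12780) + 33479/47279 = 83640647/48845160 + 33479/47279 = 5589733261153/2309350319640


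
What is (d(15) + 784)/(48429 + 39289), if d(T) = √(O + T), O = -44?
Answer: 392/43859 + I*√29/87718 ≈ 0.0089377 + 6.1392e-5*I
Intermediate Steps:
d(T) = √(-44 + T)
(d(15) + 784)/(48429 + 39289) = (√(-44 + 15) + 784)/(48429 + 39289) = (√(-29) + 784)/87718 = (I*√29 + 784)*(1/87718) = (784 + I*√29)*(1/87718) = 392/43859 + I*√29/87718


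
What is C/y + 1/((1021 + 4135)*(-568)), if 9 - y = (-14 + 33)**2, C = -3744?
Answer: 342647125/32214688 ≈ 10.636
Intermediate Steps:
y = -352 (y = 9 - (-14 + 33)**2 = 9 - 1*19**2 = 9 - 1*361 = 9 - 361 = -352)
C/y + 1/((1021 + 4135)*(-568)) = -3744/(-352) + 1/((1021 + 4135)*(-568)) = -3744*(-1/352) - 1/568/5156 = 117/11 + (1/5156)*(-1/568) = 117/11 - 1/2928608 = 342647125/32214688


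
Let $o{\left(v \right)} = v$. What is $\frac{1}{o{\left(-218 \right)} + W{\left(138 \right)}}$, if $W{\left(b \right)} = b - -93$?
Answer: $\frac{1}{13} \approx 0.076923$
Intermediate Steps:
$W{\left(b \right)} = 93 + b$ ($W{\left(b \right)} = b + 93 = 93 + b$)
$\frac{1}{o{\left(-218 \right)} + W{\left(138 \right)}} = \frac{1}{-218 + \left(93 + 138\right)} = \frac{1}{-218 + 231} = \frac{1}{13}$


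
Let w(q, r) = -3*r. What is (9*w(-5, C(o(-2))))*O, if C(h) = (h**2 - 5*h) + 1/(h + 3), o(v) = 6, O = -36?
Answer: 5940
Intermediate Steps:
C(h) = h**2 + 1/(3 + h) - 5*h (C(h) = (h**2 - 5*h) + 1/(3 + h) = h**2 + 1/(3 + h) - 5*h)
(9*w(-5, C(o(-2))))*O = (9*(-3*(1 + 6**3 - 15*6 - 2*6**2)/(3 + 6)))*(-36) = (9*(-3*(1 + 216 - 90 - 2*36)/9))*(-36) = (9*(-(1 + 216 - 90 - 72)/3))*(-36) = (9*(-55/3))*(-36) = -165*(-36) = 5940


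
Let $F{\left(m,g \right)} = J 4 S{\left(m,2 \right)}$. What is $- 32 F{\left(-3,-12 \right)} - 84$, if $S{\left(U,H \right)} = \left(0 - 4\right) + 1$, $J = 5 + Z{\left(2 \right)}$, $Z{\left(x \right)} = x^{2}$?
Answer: $3372$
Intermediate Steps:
$J = 9$ ($J = 5 + 2^{2} = 5 + 4 = 9$)
$S{\left(U,H \right)} = -3$ ($S{\left(U,H \right)} = -4 + 1 = -3$)
$F{\left(m,g \right)} = -108$ ($F{\left(m,g \right)} = 9 \cdot 4 \left(-3\right) = 36 \left(-3\right) = -108$)
$- 32 F{\left(-3,-12 \right)} - 84 = \left(-32\right) \left(-108\right) - 84 = 3456 - 84 = 3372$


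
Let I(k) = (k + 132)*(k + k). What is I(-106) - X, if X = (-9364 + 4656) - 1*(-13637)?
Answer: -14441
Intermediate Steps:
I(k) = 2*k*(132 + k) (I(k) = (132 + k)*(2*k) = 2*k*(132 + k))
X = 8929 (X = -4708 + 13637 = 8929)
I(-106) - X = 2*(-106)*(132 - 106) - 1*8929 = 2*(-106)*26 - 8929 = -5512 - 8929 = -14441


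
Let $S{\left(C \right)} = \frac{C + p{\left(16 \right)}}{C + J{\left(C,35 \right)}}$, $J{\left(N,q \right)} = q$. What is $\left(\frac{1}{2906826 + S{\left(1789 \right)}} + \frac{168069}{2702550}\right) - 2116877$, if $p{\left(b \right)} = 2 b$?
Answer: $- \frac{674063567543792223241}{318423596338550} \approx -2.1169 \cdot 10^{6}$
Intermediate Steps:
$S{\left(C \right)} = \frac{32 + C}{35 + C}$ ($S{\left(C \right)} = \frac{C + 2 \cdot 16}{C + 35} = \frac{C + 32}{35 + C} = \frac{32 + C}{35 + C}$)
$\left(\frac{1}{2906826 + S{\left(1789 \right)}} + \frac{168069}{2702550}\right) - 2116877 = \left(\frac{1}{2906826 + \frac{32 + 1789}{35 + 1789}} + \frac{168069}{2702550}\right) - 2116877 = \left(\frac{1}{2906826 + \frac{1}{1824} \cdot 1821} + 168069 \cdot \frac{1}{2702550}\right) - 2116877 = \left(\frac{1}{2906826 + \frac{1}{1824} \cdot 1821} + \frac{56023}{900850}\right) - 2116877 = \left(\frac{1}{2906826 + \frac{607}{608}} + \frac{56023}{900850}\right) - 2116877 = \left(\frac{1}{\frac{1767350815}{608}} + \frac{56023}{900850}\right) - 2116877 = \left(\frac{608}{1767350815} + \frac{56023}{900850}\right) - 2116877 = \frac{19802568485109}{318423596338550} - 2116877 = - \frac{674063567543792223241}{318423596338550}$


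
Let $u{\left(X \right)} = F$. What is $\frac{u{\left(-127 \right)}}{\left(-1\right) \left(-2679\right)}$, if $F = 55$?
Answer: $\frac{55}{2679} \approx 0.02053$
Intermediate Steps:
$u{\left(X \right)} = 55$
$\frac{u{\left(-127 \right)}}{\left(-1\right) \left(-2679\right)} = \frac{55}{\left(-1\right) \left(-2679\right)} = \frac{55}{2679}$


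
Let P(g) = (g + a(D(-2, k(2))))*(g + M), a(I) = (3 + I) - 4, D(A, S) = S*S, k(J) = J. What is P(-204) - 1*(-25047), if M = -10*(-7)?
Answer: 51981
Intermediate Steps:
M = 70
D(A, S) = S²
a(I) = -1 + I
P(g) = (3 + g)*(70 + g) (P(g) = (g + (-1 + 2²))*(g + 70) = (g + (-1 + 4))*(70 + g) = (g + 3)*(70 + g) = (3 + g)*(70 + g))
P(-204) - 1*(-25047) = (210 + (-204)² + 73*(-204)) - 1*(-25047) = (210 + 41616 - 14892) + 25047 = 26934 + 25047 = 51981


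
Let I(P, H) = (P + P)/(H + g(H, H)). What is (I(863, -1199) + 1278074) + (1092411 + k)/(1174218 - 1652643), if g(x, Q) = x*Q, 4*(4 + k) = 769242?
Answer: 175660838031132403/137442125370 ≈ 1.2781e+6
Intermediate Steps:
k = 384613/2 (k = -4 + (1/4)*769242 = -4 + 384621/2 = 384613/2 ≈ 1.9231e+5)
g(x, Q) = Q*x
I(P, H) = 2*P/(H + H**2) (I(P, H) = (P + P)/(H + H*H) = (2*P)/(H + H**2) = 2*P/(H + H**2))
(I(863, -1199) + 1278074) + (1092411 + k)/(1174218 - 1652643) = (2*863/(-1199*(1 - 1199)) + 1278074) + (1092411 + 384613/2)/(1174218 - 1652643) = (2*863*(-1/1199)/(-1198) + 1278074) + (2569435/2)/(-478425) = (2*863*(-1/1199)*(-1/1198) + 1278074) + (2569435/2)*(-1/478425) = (863/718201 + 1278074) - 513887/191370 = 917914025737/718201 - 513887/191370 = 175660838031132403/137442125370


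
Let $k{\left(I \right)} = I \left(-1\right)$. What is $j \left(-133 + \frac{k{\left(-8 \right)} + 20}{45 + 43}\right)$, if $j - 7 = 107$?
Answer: $- \frac{166383}{11} \approx -15126.0$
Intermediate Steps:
$k{\left(I \right)} = - I$
$j = 114$ ($j = 7 + 107 = 114$)
$j \left(-133 + \frac{k{\left(-8 \right)} + 20}{45 + 43}\right) = 114 \left(-133 + \frac{\left(-1\right) \left(-8\right) + 20}{45 + 43}\right) = 114 \left(-133 + \frac{8 + 20}{88}\right) = 114 \left(-133 + 28 \cdot \frac{1}{88}\right) = 114 \left(-133 + \frac{7}{22}\right) = 114 \left(- \frac{2919}{22}\right) = - \frac{166383}{11}$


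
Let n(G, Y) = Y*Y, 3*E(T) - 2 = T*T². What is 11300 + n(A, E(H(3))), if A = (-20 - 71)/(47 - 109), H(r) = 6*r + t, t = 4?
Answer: 12613800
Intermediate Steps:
H(r) = 4 + 6*r (H(r) = 6*r + 4 = 4 + 6*r)
E(T) = ⅔ + T³/3 (E(T) = ⅔ + (T*T²)/3 = ⅔ + T³/3)
A = 91/62 (A = -91/(-62) = -91*(-1/62) = 91/62 ≈ 1.4677)
n(G, Y) = Y²
11300 + n(A, E(H(3))) = 11300 + (⅔ + (4 + 6*3)³/3)² = 11300 + (⅔ + (4 + 18)³/3)² = 11300 + (⅔ + (⅓)*22³)² = 11300 + (⅔ + (⅓)*10648)² = 11300 + (⅔ + 10648/3)² = 11300 + 3550² = 11300 + 12602500 = 12613800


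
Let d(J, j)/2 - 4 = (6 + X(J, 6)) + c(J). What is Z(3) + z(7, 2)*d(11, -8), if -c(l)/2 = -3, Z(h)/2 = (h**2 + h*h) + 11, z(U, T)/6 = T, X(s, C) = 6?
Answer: 586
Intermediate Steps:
z(U, T) = 6*T
Z(h) = 22 + 4*h**2 (Z(h) = 2*((h**2 + h*h) + 11) = 2*((h**2 + h**2) + 11) = 2*(2*h**2 + 11) = 2*(11 + 2*h**2) = 22 + 4*h**2)
c(l) = 6 (c(l) = -2*(-3) = 6)
d(J, j) = 44 (d(J, j) = 8 + 2*((6 + 6) + 6) = 8 + 2*(12 + 6) = 8 + 2*18 = 8 + 36 = 44)
Z(3) + z(7, 2)*d(11, -8) = (22 + 4*3**2) + (6*2)*44 = (22 + 4*9) + 12*44 = (22 + 36) + 528 = 58 + 528 = 586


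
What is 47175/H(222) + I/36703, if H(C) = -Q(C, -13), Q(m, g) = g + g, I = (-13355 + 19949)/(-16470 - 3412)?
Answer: 17212483786803/9486477598 ≈ 1814.4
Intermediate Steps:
I = -3297/9941 (I = 6594/(-19882) = 6594*(-1/19882) = -3297/9941 ≈ -0.33166)
Q(m, g) = 2*g
H(C) = 26 (H(C) = -2*(-13) = -1*(-26) = 26)
47175/H(222) + I/36703 = 47175/26 - 3297/9941/36703 = 47175*(1/26) - 3297/9941*1/36703 = 47175/26 - 3297/364864523 = 17212483786803/9486477598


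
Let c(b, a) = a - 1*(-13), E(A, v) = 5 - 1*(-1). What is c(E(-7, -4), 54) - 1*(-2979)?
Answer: 3046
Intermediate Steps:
E(A, v) = 6 (E(A, v) = 5 + 1 = 6)
c(b, a) = 13 + a (c(b, a) = a + 13 = 13 + a)
c(E(-7, -4), 54) - 1*(-2979) = (13 + 54) - 1*(-2979) = 67 + 2979 = 3046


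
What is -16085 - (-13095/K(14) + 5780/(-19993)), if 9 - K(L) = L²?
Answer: -60397572210/3738691 ≈ -16155.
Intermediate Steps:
K(L) = 9 - L²
-16085 - (-13095/K(14) + 5780/(-19993)) = -16085 - (-13095/(9 - 1*14²) + 5780/(-19993)) = -16085 - (-13095/(9 - 1*196) + 5780*(-1/19993)) = -16085 - (-13095/(9 - 196) - 5780/19993) = -16085 - (-13095/(-187) - 5780/19993) = -16085 - (-13095*(-1/187) - 5780/19993) = -16085 - (13095/187 - 5780/19993) = -16085 - 1*260727475/3738691 = -16085 - 260727475/3738691 = -60397572210/3738691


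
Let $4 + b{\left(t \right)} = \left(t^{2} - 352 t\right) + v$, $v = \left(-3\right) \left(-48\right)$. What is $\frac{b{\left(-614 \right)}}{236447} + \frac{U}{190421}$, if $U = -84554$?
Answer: $\frac{92977384506}{45024474187} \approx 2.065$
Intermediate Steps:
$v = 144$
$b{\left(t \right)} = 140 + t^{2} - 352 t$ ($b{\left(t \right)} = -4 + \left(\left(t^{2} - 352 t\right) + 144\right) = -4 + \left(144 + t^{2} - 352 t\right) = 140 + t^{2} - 352 t$)
$\frac{b{\left(-614 \right)}}{236447} + \frac{U}{190421} = \frac{140 + \left(-614\right)^{2} - -216128}{236447} - \frac{84554}{190421} = \left(140 + 376996 + 216128\right) \frac{1}{236447} - \frac{84554}{190421} = 593264 \cdot \frac{1}{236447} - \frac{84554}{190421} = \frac{593264}{236447} - \frac{84554}{190421} = \frac{92977384506}{45024474187}$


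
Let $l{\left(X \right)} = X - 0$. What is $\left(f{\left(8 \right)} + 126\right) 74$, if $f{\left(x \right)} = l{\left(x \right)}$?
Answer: $9916$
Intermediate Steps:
$l{\left(X \right)} = X$ ($l{\left(X \right)} = X + 0 = X$)
$f{\left(x \right)} = x$
$\left(f{\left(8 \right)} + 126\right) 74 = \left(8 + 126\right) 74 = 134 \cdot 74 = 9916$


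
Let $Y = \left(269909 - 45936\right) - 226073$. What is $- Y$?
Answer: $2100$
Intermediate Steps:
$Y = -2100$ ($Y = 223973 - 226073 = -2100$)
$- Y = \left(-1\right) \left(-2100\right) = 2100$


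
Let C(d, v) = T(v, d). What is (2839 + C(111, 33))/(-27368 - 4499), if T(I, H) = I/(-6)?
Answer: -5667/63734 ≈ -0.088916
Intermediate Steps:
T(I, H) = -I/6 (T(I, H) = I*(-1/6) = -I/6)
C(d, v) = -v/6
(2839 + C(111, 33))/(-27368 - 4499) = (2839 - 1/6*33)/(-27368 - 4499) = (2839 - 11/2)/(-31867) = (5667/2)*(-1/31867) = -5667/63734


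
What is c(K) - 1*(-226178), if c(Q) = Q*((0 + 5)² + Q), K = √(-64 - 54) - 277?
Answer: 295864 - 529*I*√118 ≈ 2.9586e+5 - 5746.4*I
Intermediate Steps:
K = -277 + I*√118 (K = √(-118) - 277 = I*√118 - 277 = -277 + I*√118 ≈ -277.0 + 10.863*I)
c(Q) = Q*(25 + Q) (c(Q) = Q*(5² + Q) = Q*(25 + Q))
c(K) - 1*(-226178) = (-277 + I*√118)*(25 + (-277 + I*√118)) - 1*(-226178) = (-277 + I*√118)*(-252 + I*√118) + 226178 = 226178 + (-277 + I*√118)*(-252 + I*√118)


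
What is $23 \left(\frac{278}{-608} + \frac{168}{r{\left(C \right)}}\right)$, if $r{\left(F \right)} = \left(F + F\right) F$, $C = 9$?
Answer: $\frac{109457}{8208} \approx 13.335$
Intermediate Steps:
$r{\left(F \right)} = 2 F^{2}$ ($r{\left(F \right)} = 2 F F = 2 F^{2}$)
$23 \left(\frac{278}{-608} + \frac{168}{r{\left(C \right)}}\right) = 23 \left(\frac{278}{-608} + \frac{168}{2 \cdot 9^{2}}\right) = 23 \left(278 \left(- \frac{1}{608}\right) + \frac{168}{2 \cdot 81}\right) = 23 \left(- \frac{139}{304} + \frac{168}{162}\right) = 23 \left(- \frac{139}{304} + 168 \cdot \frac{1}{162}\right) = 23 \left(- \frac{139}{304} + \frac{28}{27}\right) = 23 \cdot \frac{4759}{8208} = \frac{109457}{8208}$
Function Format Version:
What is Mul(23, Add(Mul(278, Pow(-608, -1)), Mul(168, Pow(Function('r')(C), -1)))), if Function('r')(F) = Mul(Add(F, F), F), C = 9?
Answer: Rational(109457, 8208) ≈ 13.335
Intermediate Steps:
Function('r')(F) = Mul(2, Pow(F, 2)) (Function('r')(F) = Mul(Mul(2, F), F) = Mul(2, Pow(F, 2)))
Mul(23, Add(Mul(278, Pow(-608, -1)), Mul(168, Pow(Function('r')(C), -1)))) = Mul(23, Add(Mul(278, Pow(-608, -1)), Mul(168, Pow(Mul(2, Pow(9, 2)), -1)))) = Mul(23, Add(Mul(278, Rational(-1, 608)), Mul(168, Pow(Mul(2, 81), -1)))) = Mul(23, Add(Rational(-139, 304), Mul(168, Pow(162, -1)))) = Mul(23, Add(Rational(-139, 304), Mul(168, Rational(1, 162)))) = Mul(23, Add(Rational(-139, 304), Rational(28, 27))) = Mul(23, Rational(4759, 8208)) = Rational(109457, 8208)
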